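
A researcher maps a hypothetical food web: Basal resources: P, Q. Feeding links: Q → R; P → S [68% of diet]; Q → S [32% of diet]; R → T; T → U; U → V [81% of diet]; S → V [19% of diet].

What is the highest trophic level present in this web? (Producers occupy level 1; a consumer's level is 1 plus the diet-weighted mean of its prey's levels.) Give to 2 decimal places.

R: 1 + 1 = 2
S: 1 + (0.68×1 + 0.32×1) = 2
T: 1 + 2 = 3
U: 1 + 3 = 4
V: 1 + (0.81×4 + 0.19×2) = 4.62

4.62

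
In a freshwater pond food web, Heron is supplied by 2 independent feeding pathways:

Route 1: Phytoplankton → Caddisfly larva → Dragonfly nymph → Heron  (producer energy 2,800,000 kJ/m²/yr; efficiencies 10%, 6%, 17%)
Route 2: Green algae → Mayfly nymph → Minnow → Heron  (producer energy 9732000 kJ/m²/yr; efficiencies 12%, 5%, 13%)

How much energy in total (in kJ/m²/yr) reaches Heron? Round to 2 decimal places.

Route 1: 2800000 × 0.1 × 0.06 × 0.17 = 2856 kJ/m²/yr
Route 2: 9732000 × 0.12 × 0.05 × 0.13 = 7590.96 kJ/m²/yr
Total at Heron: 2856 + 7590.96 = 10446.96 kJ/m²/yr

10446.96 kJ/m²/yr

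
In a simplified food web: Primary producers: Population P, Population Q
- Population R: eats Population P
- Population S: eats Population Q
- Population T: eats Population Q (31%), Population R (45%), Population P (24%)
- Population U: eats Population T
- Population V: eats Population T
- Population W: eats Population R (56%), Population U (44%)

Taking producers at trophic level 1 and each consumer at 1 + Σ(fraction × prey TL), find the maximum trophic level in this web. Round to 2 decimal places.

3.64

Population R: 1 + 1 = 2
Population S: 1 + 1 = 2
Population T: 1 + (0.31×1 + 0.45×2 + 0.24×1) = 2.45
Population U: 1 + 2.45 = 3.45
Population V: 1 + 2.45 = 3.45
Population W: 1 + (0.56×2 + 0.44×3.45) = 3.638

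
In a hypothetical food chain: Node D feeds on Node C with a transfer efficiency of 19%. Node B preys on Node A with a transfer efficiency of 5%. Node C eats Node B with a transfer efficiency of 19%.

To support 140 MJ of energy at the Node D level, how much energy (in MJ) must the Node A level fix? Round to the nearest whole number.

77562 MJ

Cumulative transfer efficiency: 0.05 × 0.19 × 0.19 = 0.001805
Node A energy = 140 / 0.001805 = 77562 MJ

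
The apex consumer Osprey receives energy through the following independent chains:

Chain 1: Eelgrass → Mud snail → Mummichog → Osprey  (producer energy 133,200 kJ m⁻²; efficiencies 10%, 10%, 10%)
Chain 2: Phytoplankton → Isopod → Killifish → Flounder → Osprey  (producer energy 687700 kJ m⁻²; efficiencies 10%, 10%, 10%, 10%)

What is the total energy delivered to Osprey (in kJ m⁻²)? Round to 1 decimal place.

Chain 1: 133200 × 0.1 × 0.1 × 0.1 = 133.2 kJ m⁻²
Chain 2: 687700 × 0.1 × 0.1 × 0.1 × 0.1 = 68.77 kJ m⁻²
Total at Osprey: 133.2 + 68.77 = 201.97 kJ m⁻²

202.0 kJ m⁻²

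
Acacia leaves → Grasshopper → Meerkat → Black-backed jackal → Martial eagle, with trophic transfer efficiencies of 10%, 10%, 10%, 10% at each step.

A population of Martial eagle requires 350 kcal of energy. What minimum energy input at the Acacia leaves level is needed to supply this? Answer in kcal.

3500000 kcal

Cumulative transfer efficiency: 0.1 × 0.1 × 0.1 × 0.1 = 0.0001
Acacia leaves energy = 350 / 0.0001 = 3500000 kcal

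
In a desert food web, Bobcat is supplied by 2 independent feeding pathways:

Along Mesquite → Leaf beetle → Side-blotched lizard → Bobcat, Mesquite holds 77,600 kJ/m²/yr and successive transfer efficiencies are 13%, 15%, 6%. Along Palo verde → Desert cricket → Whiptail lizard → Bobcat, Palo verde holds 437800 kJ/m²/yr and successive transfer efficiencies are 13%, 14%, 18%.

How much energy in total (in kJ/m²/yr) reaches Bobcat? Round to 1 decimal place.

Via Mesquite: 77600 × 0.13 × 0.15 × 0.06 = 90.792 kJ/m²/yr
Via Palo verde: 437800 × 0.13 × 0.14 × 0.18 = 1434.2328 kJ/m²/yr
Total at Bobcat: 90.792 + 1434.2328 = 1525.0248 kJ/m²/yr

1525.0 kJ/m²/yr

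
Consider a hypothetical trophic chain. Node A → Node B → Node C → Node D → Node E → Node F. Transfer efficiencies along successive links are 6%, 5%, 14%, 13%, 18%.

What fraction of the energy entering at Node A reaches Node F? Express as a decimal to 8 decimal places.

0.00000983

Product of link efficiencies: 0.06 × 0.05 × 0.14 × 0.13 × 0.18 = 0.000009828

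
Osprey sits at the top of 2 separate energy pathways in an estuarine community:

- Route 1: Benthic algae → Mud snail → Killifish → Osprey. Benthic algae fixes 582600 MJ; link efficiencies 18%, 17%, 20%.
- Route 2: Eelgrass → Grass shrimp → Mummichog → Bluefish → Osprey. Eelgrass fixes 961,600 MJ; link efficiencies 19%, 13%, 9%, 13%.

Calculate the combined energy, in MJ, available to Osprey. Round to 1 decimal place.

Route 1: 582600 × 0.18 × 0.17 × 0.2 = 3565.512 MJ
Route 2: 961600 × 0.19 × 0.13 × 0.09 × 0.13 = 277.892784 MJ
Total at Osprey: 3565.512 + 277.892784 = 3843.404784 MJ

3843.4 MJ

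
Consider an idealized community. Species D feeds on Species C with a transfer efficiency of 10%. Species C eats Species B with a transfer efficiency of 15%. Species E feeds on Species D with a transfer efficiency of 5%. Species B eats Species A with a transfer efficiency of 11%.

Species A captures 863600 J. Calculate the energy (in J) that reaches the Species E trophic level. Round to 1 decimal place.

71.2 J

Species B: 863600 × 0.11 = 94996 J
Species C: 94996 × 0.15 = 14249.4 J
Species D: 14249.4 × 0.1 = 1424.94 J
Species E: 1424.94 × 0.05 = 71.247 J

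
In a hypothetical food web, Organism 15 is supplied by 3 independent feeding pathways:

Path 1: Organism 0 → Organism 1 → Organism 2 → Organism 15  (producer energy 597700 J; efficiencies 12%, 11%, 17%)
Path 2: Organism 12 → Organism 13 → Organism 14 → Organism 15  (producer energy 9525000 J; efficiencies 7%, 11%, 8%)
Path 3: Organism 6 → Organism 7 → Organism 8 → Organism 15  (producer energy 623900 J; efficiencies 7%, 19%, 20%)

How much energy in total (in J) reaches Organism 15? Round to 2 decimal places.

Path 1: 597700 × 0.12 × 0.11 × 0.17 = 1341.2388 J
Path 2: 9525000 × 0.07 × 0.11 × 0.08 = 5867.4 J
Path 3: 623900 × 0.07 × 0.19 × 0.2 = 1659.574 J
Total at Organism 15: 1341.2388 + 5867.4 + 1659.574 = 8868.2128 J

8868.21 J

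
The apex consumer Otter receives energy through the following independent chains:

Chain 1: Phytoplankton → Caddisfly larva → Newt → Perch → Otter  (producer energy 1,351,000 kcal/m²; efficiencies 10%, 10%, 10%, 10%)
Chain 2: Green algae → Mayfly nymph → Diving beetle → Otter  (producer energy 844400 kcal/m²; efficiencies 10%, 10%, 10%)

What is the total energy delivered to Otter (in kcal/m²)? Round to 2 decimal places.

979.50 kcal/m²

Chain 1: 1351000 × 0.1 × 0.1 × 0.1 × 0.1 = 135.1 kcal/m²
Chain 2: 844400 × 0.1 × 0.1 × 0.1 = 844.4 kcal/m²
Total at Otter: 135.1 + 844.4 = 979.5 kcal/m²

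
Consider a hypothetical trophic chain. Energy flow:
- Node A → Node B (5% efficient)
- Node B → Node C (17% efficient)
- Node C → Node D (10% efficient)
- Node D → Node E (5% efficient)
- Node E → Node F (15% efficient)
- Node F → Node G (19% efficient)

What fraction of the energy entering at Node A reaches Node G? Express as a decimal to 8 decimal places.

Product of link efficiencies: 0.05 × 0.17 × 0.1 × 0.05 × 0.15 × 0.19 = 0.00000121125

0.00000121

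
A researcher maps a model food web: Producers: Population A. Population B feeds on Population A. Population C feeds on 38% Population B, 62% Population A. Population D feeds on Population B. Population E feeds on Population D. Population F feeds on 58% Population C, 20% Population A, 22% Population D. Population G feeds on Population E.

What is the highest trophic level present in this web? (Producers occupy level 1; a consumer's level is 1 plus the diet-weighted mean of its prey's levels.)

Population B: 1 + 1 = 2
Population C: 1 + (0.38×2 + 0.62×1) = 2.38
Population D: 1 + 2 = 3
Population E: 1 + 3 = 4
Population F: 1 + (0.58×2.38 + 0.2×1 + 0.22×3) = 3.2404
Population G: 1 + 4 = 5

5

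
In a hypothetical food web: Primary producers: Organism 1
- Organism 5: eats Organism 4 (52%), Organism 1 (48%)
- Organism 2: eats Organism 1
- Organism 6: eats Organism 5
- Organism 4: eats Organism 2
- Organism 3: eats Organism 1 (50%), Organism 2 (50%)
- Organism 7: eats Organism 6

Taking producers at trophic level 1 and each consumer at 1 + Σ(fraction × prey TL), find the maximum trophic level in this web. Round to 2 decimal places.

5.04

Organism 2: 1 + 1 = 2
Organism 3: 1 + (0.5×1 + 0.5×2) = 2.5
Organism 4: 1 + 2 = 3
Organism 5: 1 + (0.52×3 + 0.48×1) = 3.04
Organism 6: 1 + 3.04 = 4.04
Organism 7: 1 + 4.04 = 5.04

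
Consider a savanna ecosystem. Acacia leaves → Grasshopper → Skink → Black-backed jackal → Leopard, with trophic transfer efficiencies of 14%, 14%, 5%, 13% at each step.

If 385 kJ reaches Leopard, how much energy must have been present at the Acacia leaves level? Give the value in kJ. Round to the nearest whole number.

3021978 kJ

Cumulative transfer efficiency: 0.14 × 0.14 × 0.05 × 0.13 = 0.0001274
Acacia leaves energy = 385 / 0.0001274 = 3021978 kJ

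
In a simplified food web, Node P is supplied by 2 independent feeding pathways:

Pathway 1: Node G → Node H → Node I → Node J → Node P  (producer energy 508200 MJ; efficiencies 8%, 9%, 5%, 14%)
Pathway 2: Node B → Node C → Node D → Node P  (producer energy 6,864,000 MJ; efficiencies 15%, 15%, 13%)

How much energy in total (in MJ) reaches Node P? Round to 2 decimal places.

20102.81 MJ

Pathway 1: 508200 × 0.08 × 0.09 × 0.05 × 0.14 = 25.61328 MJ
Pathway 2: 6864000 × 0.15 × 0.15 × 0.13 = 20077.2 MJ
Total at Node P: 25.61328 + 20077.2 = 20102.81328 MJ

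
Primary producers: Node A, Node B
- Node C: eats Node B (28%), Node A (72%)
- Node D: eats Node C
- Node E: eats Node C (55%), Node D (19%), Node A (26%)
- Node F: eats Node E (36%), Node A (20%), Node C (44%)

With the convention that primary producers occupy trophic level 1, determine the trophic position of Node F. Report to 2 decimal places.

Node C: 1 + (0.28×1 + 0.72×1) = 2
Node D: 1 + 2 = 3
Node E: 1 + (0.55×2 + 0.19×3 + 0.26×1) = 2.93
Node F: 1 + (0.36×2.93 + 0.2×1 + 0.44×2) = 3.1348

3.13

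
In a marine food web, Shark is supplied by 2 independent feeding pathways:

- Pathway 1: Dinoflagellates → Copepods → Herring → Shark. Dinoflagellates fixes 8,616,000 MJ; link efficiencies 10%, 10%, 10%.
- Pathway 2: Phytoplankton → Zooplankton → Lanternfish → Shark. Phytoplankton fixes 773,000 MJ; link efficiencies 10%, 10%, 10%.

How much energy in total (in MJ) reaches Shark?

Pathway 1: 8616000 × 0.1 × 0.1 × 0.1 = 8616 MJ
Pathway 2: 773000 × 0.1 × 0.1 × 0.1 = 773 MJ
Total at Shark: 8616 + 773 = 9389 MJ

9389 MJ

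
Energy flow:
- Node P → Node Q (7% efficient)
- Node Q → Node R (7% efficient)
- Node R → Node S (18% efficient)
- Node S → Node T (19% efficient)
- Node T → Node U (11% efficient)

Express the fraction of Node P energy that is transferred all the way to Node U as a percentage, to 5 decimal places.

Product of link efficiencies: 0.07 × 0.07 × 0.18 × 0.19 × 0.11 = 0.0000184338
As a percentage: 0.0000184338 × 100 = 0.00184%

0.00184%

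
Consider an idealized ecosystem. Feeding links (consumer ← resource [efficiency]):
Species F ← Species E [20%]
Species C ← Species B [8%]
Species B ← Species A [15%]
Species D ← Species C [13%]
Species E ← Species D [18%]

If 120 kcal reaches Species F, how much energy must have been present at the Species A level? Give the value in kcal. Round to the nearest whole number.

2136752 kcal

Cumulative transfer efficiency: 0.15 × 0.08 × 0.13 × 0.18 × 0.2 = 0.00005616
Species A energy = 120 / 0.00005616 = 2136752 kcal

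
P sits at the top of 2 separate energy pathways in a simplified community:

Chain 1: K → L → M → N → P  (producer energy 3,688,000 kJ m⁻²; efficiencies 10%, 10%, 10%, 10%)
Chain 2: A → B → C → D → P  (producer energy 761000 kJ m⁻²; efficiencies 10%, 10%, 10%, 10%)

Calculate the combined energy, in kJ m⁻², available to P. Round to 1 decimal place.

Chain 1: 3688000 × 0.1 × 0.1 × 0.1 × 0.1 = 368.8 kJ m⁻²
Chain 2: 761000 × 0.1 × 0.1 × 0.1 × 0.1 = 76.1 kJ m⁻²
Total at P: 368.8 + 76.1 = 444.9 kJ m⁻²

444.9 kJ m⁻²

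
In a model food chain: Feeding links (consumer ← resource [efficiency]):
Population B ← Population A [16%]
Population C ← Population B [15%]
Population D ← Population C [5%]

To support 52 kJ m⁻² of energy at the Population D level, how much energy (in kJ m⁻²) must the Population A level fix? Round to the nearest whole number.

43333 kJ m⁻²

Cumulative transfer efficiency: 0.16 × 0.15 × 0.05 = 0.0012
Population A energy = 52 / 0.0012 = 43333 kJ m⁻²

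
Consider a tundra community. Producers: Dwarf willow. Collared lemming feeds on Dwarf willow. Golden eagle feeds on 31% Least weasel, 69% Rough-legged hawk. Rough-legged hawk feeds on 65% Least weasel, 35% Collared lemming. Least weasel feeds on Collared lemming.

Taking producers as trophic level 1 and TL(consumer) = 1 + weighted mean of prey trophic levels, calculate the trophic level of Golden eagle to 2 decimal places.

Collared lemming: 1 + 1 = 2
Least weasel: 1 + 2 = 3
Rough-legged hawk: 1 + (0.65×3 + 0.35×2) = 3.65
Golden eagle: 1 + (0.31×3 + 0.69×3.65) = 4.4485

4.45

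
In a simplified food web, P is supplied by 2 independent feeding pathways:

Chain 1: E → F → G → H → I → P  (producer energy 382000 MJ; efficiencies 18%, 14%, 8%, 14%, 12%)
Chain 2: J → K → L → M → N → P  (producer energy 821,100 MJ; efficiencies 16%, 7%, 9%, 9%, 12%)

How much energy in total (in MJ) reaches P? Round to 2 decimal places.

Chain 1: 382000 × 0.18 × 0.14 × 0.08 × 0.14 × 0.12 = 12.9378816 MJ
Chain 2: 821100 × 0.16 × 0.07 × 0.09 × 0.09 × 0.12 = 8.93882304 MJ
Total at P: 12.9378816 + 8.93882304 = 21.87670464 MJ

21.88 MJ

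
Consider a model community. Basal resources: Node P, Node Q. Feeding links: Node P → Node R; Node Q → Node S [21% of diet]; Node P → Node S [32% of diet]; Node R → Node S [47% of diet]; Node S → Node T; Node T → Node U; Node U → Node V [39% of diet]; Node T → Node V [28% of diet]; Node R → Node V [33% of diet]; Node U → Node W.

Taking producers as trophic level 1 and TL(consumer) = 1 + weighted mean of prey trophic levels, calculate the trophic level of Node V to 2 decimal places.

Node R: 1 + 1 = 2
Node S: 1 + (0.21×1 + 0.32×1 + 0.47×2) = 2.47
Node T: 1 + 2.47 = 3.47
Node U: 1 + 3.47 = 4.47
Node V: 1 + (0.39×4.47 + 0.28×3.47 + 0.33×2) = 4.3749
Node W: 1 + 4.47 = 5.47

4.37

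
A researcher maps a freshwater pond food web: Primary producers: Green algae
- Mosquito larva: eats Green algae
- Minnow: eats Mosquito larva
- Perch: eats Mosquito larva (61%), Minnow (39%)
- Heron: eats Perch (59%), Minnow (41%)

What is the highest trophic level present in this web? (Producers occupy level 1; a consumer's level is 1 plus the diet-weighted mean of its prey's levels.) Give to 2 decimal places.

Mosquito larva: 1 + 1 = 2
Minnow: 1 + 2 = 3
Perch: 1 + (0.61×2 + 0.39×3) = 3.39
Heron: 1 + (0.59×3.39 + 0.41×3) = 4.2301

4.23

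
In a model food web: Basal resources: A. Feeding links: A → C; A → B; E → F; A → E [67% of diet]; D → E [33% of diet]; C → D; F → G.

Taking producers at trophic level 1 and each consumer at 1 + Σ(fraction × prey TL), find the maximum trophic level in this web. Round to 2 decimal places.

4.66

B: 1 + 1 = 2
C: 1 + 1 = 2
D: 1 + 2 = 3
E: 1 + (0.67×1 + 0.33×3) = 2.66
F: 1 + 2.66 = 3.66
G: 1 + 3.66 = 4.66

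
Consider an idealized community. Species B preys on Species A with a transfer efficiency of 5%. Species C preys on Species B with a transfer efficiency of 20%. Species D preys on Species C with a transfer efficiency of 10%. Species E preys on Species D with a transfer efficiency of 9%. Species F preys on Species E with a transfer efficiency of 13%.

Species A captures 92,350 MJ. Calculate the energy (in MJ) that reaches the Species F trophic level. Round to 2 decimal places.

Species B: 92350 × 0.05 = 4617.5 MJ
Species C: 4617.5 × 0.2 = 923.5 MJ
Species D: 923.5 × 0.1 = 92.35 MJ
Species E: 92.35 × 0.09 = 8.3115 MJ
Species F: 8.3115 × 0.13 = 1.080495 MJ

1.08 MJ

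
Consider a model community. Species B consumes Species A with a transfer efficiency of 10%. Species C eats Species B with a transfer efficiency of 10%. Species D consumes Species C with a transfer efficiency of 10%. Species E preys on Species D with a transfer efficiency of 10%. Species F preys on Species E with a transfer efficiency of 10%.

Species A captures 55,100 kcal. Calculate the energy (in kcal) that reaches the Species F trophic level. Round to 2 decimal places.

Species B: 55100 × 0.1 = 5510 kcal
Species C: 5510 × 0.1 = 551 kcal
Species D: 551 × 0.1 = 55.1 kcal
Species E: 55.1 × 0.1 = 5.51 kcal
Species F: 5.51 × 0.1 = 0.551 kcal

0.55 kcal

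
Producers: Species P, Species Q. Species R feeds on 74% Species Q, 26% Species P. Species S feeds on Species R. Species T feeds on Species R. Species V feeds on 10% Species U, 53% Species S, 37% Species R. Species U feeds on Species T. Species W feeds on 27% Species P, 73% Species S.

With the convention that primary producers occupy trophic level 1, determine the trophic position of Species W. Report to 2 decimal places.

3.46

Species R: 1 + (0.74×1 + 0.26×1) = 2
Species S: 1 + 2 = 3
Species T: 1 + 2 = 3
Species U: 1 + 3 = 4
Species V: 1 + (0.1×4 + 0.53×3 + 0.37×2) = 3.73
Species W: 1 + (0.27×1 + 0.73×3) = 3.46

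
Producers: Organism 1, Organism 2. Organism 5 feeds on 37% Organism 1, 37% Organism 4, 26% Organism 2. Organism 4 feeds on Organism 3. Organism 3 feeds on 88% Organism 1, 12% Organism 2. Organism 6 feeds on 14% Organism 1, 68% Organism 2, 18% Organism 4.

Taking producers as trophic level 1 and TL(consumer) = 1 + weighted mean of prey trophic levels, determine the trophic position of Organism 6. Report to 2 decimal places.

2.36

Organism 3: 1 + (0.88×1 + 0.12×1) = 2
Organism 4: 1 + 2 = 3
Organism 5: 1 + (0.37×1 + 0.37×3 + 0.26×1) = 2.74
Organism 6: 1 + (0.14×1 + 0.68×1 + 0.18×3) = 2.36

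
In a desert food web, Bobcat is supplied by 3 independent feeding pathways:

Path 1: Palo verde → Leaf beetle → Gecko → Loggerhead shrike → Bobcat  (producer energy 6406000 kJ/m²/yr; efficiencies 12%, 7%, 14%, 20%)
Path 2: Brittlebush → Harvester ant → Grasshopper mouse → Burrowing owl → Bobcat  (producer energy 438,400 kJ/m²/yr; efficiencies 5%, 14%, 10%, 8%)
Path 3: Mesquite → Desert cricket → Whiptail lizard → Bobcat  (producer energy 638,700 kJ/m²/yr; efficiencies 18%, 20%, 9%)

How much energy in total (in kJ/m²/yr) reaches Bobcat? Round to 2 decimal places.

3600.63 kJ/m²/yr

Path 1: 6406000 × 0.12 × 0.07 × 0.14 × 0.2 = 1506.6912 kJ/m²/yr
Path 2: 438400 × 0.05 × 0.14 × 0.1 × 0.08 = 24.5504 kJ/m²/yr
Path 3: 638700 × 0.18 × 0.2 × 0.09 = 2069.388 kJ/m²/yr
Total at Bobcat: 1506.6912 + 24.5504 + 2069.388 = 3600.6296 kJ/m²/yr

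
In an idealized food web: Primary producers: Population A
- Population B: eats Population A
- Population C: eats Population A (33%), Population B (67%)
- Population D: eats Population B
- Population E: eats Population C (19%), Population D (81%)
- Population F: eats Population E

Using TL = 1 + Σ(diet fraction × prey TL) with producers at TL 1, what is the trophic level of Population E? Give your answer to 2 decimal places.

3.94

Population B: 1 + 1 = 2
Population C: 1 + (0.33×1 + 0.67×2) = 2.67
Population D: 1 + 2 = 3
Population E: 1 + (0.19×2.67 + 0.81×3) = 3.9373
Population F: 1 + 3.9373 = 4.9373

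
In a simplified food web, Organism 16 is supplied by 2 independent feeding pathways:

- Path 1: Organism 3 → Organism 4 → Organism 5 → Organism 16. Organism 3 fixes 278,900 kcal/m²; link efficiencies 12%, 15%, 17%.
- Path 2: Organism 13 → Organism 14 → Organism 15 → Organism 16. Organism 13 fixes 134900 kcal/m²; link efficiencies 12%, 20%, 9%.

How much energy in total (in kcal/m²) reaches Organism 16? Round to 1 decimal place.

Path 1: 278900 × 0.12 × 0.15 × 0.17 = 853.434 kcal/m²
Path 2: 134900 × 0.12 × 0.2 × 0.09 = 291.384 kcal/m²
Total at Organism 16: 853.434 + 291.384 = 1144.818 kcal/m²

1144.8 kcal/m²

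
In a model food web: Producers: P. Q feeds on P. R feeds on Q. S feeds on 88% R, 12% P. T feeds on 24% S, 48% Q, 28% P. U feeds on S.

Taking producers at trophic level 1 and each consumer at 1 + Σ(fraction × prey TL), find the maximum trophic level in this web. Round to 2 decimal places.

Q: 1 + 1 = 2
R: 1 + 2 = 3
S: 1 + (0.88×3 + 0.12×1) = 3.76
T: 1 + (0.24×3.76 + 0.48×2 + 0.28×1) = 3.1424
U: 1 + 3.76 = 4.76

4.76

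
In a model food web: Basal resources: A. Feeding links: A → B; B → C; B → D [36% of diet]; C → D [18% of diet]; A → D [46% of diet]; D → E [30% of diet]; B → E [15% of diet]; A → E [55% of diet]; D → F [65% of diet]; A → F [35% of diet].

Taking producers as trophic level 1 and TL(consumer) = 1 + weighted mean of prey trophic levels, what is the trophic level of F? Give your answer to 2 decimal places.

B: 1 + 1 = 2
C: 1 + 2 = 3
D: 1 + (0.36×2 + 0.18×3 + 0.46×1) = 2.72
E: 1 + (0.3×2.72 + 0.15×2 + 0.55×1) = 2.666
F: 1 + (0.65×2.72 + 0.35×1) = 3.118

3.12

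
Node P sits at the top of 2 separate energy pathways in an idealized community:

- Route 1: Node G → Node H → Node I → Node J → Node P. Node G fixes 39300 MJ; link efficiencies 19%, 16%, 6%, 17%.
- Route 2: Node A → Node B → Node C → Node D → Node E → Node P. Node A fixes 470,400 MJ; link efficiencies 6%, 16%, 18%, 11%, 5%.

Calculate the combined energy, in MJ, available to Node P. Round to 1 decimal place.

16.7 MJ

Route 1: 39300 × 0.19 × 0.16 × 0.06 × 0.17 = 12.186144 MJ
Route 2: 470400 × 0.06 × 0.16 × 0.18 × 0.11 × 0.05 = 4.4706816 MJ
Total at Node P: 12.186144 + 4.4706816 = 16.6568256 MJ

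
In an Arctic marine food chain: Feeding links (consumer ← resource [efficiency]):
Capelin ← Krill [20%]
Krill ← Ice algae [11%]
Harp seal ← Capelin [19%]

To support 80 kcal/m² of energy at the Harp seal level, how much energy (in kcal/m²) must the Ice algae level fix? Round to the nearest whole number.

19139 kcal/m²

Cumulative transfer efficiency: 0.11 × 0.2 × 0.19 = 0.00418
Ice algae energy = 80 / 0.00418 = 19139 kcal/m²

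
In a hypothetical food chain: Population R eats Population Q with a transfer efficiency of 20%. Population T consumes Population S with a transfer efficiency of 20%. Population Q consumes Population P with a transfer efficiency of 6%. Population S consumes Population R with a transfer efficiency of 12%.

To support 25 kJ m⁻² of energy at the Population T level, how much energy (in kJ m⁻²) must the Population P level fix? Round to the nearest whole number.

Cumulative transfer efficiency: 0.06 × 0.2 × 0.12 × 0.2 = 0.000288
Population P energy = 25 / 0.000288 = 86806 kJ m⁻²

86806 kJ m⁻²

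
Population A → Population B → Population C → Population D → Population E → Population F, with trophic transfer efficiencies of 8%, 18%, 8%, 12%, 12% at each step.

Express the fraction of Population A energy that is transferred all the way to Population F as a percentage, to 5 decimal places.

0.00166%

Product of link efficiencies: 0.08 × 0.18 × 0.08 × 0.12 × 0.12 = 0.0000165888
As a percentage: 0.0000165888 × 100 = 0.00166%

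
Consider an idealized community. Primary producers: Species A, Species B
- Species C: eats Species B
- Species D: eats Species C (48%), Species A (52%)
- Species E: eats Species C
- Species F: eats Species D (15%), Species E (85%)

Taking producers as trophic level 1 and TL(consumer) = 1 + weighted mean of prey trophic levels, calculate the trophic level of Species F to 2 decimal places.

3.92

Species C: 1 + 1 = 2
Species D: 1 + (0.48×2 + 0.52×1) = 2.48
Species E: 1 + 2 = 3
Species F: 1 + (0.15×2.48 + 0.85×3) = 3.922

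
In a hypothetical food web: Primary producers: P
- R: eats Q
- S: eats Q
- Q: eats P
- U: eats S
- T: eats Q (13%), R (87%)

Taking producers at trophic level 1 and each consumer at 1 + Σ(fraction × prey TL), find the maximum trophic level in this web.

Q: 1 + 1 = 2
R: 1 + 2 = 3
S: 1 + 2 = 3
T: 1 + (0.13×2 + 0.87×3) = 3.87
U: 1 + 3 = 4

4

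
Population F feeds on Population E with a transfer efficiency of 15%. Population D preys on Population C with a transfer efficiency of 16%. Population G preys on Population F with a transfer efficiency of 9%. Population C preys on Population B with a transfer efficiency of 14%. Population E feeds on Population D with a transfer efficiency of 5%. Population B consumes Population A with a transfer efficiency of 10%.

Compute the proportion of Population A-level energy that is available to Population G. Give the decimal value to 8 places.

0.00000151

Product of link efficiencies: 0.1 × 0.14 × 0.16 × 0.05 × 0.15 × 0.09 = 0.000001512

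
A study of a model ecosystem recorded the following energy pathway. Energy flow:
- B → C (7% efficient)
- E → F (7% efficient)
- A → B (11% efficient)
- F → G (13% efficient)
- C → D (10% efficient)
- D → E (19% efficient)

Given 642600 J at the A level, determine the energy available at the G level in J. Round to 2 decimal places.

B: 642600 × 0.11 = 70686 J
C: 70686 × 0.07 = 4948.02 J
D: 4948.02 × 0.1 = 494.802 J
E: 494.802 × 0.19 = 94.01238 J
F: 94.01238 × 0.07 = 6.5808666 J
G: 6.5808666 × 0.13 = 0.855512658 J

0.86 J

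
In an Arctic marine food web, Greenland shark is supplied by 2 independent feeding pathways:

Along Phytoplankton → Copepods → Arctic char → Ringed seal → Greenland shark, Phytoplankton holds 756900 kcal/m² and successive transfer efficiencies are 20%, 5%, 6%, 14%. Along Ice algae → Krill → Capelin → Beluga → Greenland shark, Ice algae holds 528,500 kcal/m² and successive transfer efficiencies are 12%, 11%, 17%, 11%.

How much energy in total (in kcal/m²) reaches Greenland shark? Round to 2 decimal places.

194.03 kcal/m²

Via Phytoplankton: 756900 × 0.2 × 0.05 × 0.06 × 0.14 = 63.5796 kcal/m²
Via Ice algae: 528500 × 0.12 × 0.11 × 0.17 × 0.11 = 130.45494 kcal/m²
Total at Greenland shark: 63.5796 + 130.45494 = 194.03454 kcal/m²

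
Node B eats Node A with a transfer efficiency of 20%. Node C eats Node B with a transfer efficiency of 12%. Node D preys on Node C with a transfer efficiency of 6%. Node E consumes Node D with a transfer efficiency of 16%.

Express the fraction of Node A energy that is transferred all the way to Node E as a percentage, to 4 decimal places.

Product of link efficiencies: 0.2 × 0.12 × 0.06 × 0.16 = 0.0002304
As a percentage: 0.0002304 × 100 = 0.0230%

0.0230%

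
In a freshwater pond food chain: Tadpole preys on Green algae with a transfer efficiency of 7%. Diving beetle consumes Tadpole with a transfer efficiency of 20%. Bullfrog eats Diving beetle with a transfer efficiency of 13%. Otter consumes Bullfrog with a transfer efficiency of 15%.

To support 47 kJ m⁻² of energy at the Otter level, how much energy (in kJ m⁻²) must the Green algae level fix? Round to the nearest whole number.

172161 kJ m⁻²

Cumulative transfer efficiency: 0.07 × 0.2 × 0.13 × 0.15 = 0.000273
Green algae energy = 47 / 0.000273 = 172161 kJ m⁻²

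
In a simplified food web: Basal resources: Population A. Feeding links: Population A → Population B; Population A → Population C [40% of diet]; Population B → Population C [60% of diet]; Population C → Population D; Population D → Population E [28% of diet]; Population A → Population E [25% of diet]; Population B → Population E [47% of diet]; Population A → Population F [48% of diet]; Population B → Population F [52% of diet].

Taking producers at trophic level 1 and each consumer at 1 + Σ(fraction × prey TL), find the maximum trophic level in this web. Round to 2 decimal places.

3.60

Population B: 1 + 1 = 2
Population C: 1 + (0.4×1 + 0.6×2) = 2.6
Population D: 1 + 2.6 = 3.6
Population E: 1 + (0.28×3.6 + 0.25×1 + 0.47×2) = 3.198
Population F: 1 + (0.48×1 + 0.52×2) = 2.52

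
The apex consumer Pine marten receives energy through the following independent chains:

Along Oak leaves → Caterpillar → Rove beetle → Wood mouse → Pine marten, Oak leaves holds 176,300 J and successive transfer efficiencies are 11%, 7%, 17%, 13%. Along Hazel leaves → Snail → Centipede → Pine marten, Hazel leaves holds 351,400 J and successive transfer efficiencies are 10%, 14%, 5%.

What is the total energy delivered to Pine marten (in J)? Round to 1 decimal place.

Via Oak leaves: 176300 × 0.11 × 0.07 × 0.17 × 0.13 = 30.000971 J
Via Hazel leaves: 351400 × 0.1 × 0.14 × 0.05 = 245.98 J
Total at Pine marten: 30.000971 + 245.98 = 275.980971 J

276.0 J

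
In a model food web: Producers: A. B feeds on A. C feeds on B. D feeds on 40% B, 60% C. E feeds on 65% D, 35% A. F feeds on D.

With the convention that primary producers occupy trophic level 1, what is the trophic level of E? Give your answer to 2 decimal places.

3.69

B: 1 + 1 = 2
C: 1 + 2 = 3
D: 1 + (0.4×2 + 0.6×3) = 3.6
E: 1 + (0.65×3.6 + 0.35×1) = 3.69
F: 1 + 3.6 = 4.6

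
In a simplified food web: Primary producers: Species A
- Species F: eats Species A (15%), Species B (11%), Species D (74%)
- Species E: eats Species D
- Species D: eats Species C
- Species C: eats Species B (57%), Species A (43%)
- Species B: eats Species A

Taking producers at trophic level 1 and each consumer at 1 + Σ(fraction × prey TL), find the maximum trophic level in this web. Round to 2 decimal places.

4.57

Species B: 1 + 1 = 2
Species C: 1 + (0.57×2 + 0.43×1) = 2.57
Species D: 1 + 2.57 = 3.57
Species E: 1 + 3.57 = 4.57
Species F: 1 + (0.15×1 + 0.11×2 + 0.74×3.57) = 4.0118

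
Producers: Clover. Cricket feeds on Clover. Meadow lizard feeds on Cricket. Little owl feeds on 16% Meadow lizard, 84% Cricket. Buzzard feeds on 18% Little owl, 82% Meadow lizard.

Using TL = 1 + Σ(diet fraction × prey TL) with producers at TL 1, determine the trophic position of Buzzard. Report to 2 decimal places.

4.03

Cricket: 1 + 1 = 2
Meadow lizard: 1 + 2 = 3
Little owl: 1 + (0.16×3 + 0.84×2) = 3.16
Buzzard: 1 + (0.18×3.16 + 0.82×3) = 4.0288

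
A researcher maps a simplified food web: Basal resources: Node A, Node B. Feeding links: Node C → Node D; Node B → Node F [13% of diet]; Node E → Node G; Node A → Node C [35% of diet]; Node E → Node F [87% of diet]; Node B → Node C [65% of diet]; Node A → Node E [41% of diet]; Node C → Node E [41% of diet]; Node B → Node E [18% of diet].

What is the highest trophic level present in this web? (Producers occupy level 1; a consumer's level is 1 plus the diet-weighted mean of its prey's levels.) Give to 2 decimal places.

Node C: 1 + (0.35×1 + 0.65×1) = 2
Node D: 1 + 2 = 3
Node E: 1 + (0.41×2 + 0.41×1 + 0.18×1) = 2.41
Node F: 1 + (0.87×2.41 + 0.13×1) = 3.2267
Node G: 1 + 2.41 = 3.41

3.41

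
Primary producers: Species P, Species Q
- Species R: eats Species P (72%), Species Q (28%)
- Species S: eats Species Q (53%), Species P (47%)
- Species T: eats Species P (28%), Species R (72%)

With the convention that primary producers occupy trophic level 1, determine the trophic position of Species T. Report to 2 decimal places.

2.72

Species R: 1 + (0.72×1 + 0.28×1) = 2
Species S: 1 + (0.53×1 + 0.47×1) = 2
Species T: 1 + (0.28×1 + 0.72×2) = 2.72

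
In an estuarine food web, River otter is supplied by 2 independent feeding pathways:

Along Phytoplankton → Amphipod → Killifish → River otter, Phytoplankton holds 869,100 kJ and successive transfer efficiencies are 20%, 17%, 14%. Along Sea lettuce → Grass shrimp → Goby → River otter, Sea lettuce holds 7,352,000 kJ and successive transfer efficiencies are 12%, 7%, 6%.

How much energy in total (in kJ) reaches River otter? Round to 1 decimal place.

Via Phytoplankton: 869100 × 0.2 × 0.17 × 0.14 = 4136.916 kJ
Via Sea lettuce: 7352000 × 0.12 × 0.07 × 0.06 = 3705.408 kJ
Total at River otter: 4136.916 + 3705.408 = 7842.324 kJ

7842.3 kJ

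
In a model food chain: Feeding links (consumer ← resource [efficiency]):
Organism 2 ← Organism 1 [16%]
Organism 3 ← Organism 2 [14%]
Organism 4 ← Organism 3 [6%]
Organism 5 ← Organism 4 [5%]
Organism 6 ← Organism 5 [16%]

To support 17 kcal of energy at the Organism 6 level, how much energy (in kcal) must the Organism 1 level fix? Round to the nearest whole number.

1581101 kcal

Cumulative transfer efficiency: 0.16 × 0.14 × 0.06 × 0.05 × 0.16 = 0.000010752
Organism 1 energy = 17 / 0.000010752 = 1581101 kcal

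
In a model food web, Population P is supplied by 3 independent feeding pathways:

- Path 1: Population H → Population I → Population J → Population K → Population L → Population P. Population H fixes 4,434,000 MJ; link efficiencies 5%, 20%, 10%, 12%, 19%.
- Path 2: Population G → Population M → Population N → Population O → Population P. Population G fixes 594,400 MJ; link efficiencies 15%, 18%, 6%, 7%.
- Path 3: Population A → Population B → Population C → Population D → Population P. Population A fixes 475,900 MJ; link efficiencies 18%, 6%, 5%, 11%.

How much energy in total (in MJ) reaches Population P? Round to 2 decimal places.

Path 1: 4434000 × 0.05 × 0.2 × 0.1 × 0.12 × 0.19 = 101.0952 MJ
Path 2: 594400 × 0.15 × 0.18 × 0.06 × 0.07 = 67.40496 MJ
Path 3: 475900 × 0.18 × 0.06 × 0.05 × 0.11 = 28.26846 MJ
Total at Population P: 101.0952 + 67.40496 + 28.26846 = 196.76862 MJ

196.77 MJ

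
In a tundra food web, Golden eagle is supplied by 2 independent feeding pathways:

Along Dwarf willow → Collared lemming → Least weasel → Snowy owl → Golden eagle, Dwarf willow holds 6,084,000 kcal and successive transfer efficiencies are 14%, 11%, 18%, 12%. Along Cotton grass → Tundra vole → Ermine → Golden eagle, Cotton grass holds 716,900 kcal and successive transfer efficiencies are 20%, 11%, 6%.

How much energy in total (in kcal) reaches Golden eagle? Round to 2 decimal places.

2970.09 kcal

Via Dwarf willow: 6084000 × 0.14 × 0.11 × 0.18 × 0.12 = 2023.78176 kcal
Via Cotton grass: 716900 × 0.2 × 0.11 × 0.06 = 946.308 kcal
Total at Golden eagle: 2023.78176 + 946.308 = 2970.08976 kcal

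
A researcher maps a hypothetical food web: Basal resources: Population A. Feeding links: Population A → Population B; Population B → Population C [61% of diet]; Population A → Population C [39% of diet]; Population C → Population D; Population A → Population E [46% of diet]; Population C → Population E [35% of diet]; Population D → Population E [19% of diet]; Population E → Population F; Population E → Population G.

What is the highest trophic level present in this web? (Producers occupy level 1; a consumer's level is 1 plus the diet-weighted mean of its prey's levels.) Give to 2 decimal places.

Population B: 1 + 1 = 2
Population C: 1 + (0.61×2 + 0.39×1) = 2.61
Population D: 1 + 2.61 = 3.61
Population E: 1 + (0.46×1 + 0.35×2.61 + 0.19×3.61) = 3.0594
Population F: 1 + 3.0594 = 4.0594
Population G: 1 + 3.0594 = 4.0594

4.06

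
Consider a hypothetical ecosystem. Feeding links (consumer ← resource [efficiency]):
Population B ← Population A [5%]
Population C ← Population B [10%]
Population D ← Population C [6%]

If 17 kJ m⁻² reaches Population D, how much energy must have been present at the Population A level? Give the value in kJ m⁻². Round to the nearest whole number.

Cumulative transfer efficiency: 0.05 × 0.1 × 0.06 = 0.0003
Population A energy = 17 / 0.0003 = 56667 kJ m⁻²

56667 kJ m⁻²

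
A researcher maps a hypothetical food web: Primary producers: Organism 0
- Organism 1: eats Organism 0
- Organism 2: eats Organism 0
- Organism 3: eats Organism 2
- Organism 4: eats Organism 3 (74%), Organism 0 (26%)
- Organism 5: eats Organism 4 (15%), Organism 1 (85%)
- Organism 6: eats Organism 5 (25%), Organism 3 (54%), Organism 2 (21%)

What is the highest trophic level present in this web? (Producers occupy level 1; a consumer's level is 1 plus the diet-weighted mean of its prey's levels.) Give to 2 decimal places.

3.85

Organism 1: 1 + 1 = 2
Organism 2: 1 + 1 = 2
Organism 3: 1 + 2 = 3
Organism 4: 1 + (0.74×3 + 0.26×1) = 3.48
Organism 5: 1 + (0.15×3.48 + 0.85×2) = 3.222
Organism 6: 1 + (0.25×3.222 + 0.54×3 + 0.21×2) = 3.8455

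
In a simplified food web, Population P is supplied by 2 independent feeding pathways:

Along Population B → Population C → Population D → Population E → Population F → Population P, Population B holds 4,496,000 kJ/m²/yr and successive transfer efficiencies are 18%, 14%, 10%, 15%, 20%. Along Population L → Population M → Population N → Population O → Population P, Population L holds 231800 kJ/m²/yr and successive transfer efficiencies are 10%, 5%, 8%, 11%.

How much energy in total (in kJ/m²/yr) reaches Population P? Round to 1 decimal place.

350.1 kJ/m²/yr

Via Population B: 4496000 × 0.18 × 0.14 × 0.1 × 0.15 × 0.2 = 339.8976 kJ/m²/yr
Via Population L: 231800 × 0.1 × 0.05 × 0.08 × 0.11 = 10.1992 kJ/m²/yr
Total at Population P: 339.8976 + 10.1992 = 350.0968 kJ/m²/yr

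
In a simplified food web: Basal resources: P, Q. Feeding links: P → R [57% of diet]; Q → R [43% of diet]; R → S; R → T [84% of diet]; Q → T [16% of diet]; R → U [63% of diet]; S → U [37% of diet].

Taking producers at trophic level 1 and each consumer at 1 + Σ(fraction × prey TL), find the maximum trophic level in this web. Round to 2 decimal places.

R: 1 + (0.57×1 + 0.43×1) = 2
S: 1 + 2 = 3
T: 1 + (0.84×2 + 0.16×1) = 2.84
U: 1 + (0.63×2 + 0.37×3) = 3.37

3.37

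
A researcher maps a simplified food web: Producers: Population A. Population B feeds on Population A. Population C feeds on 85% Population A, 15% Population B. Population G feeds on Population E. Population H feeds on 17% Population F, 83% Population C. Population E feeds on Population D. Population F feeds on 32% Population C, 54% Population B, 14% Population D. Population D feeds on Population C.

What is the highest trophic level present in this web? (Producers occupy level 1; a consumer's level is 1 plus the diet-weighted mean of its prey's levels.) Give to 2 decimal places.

Population B: 1 + 1 = 2
Population C: 1 + (0.85×1 + 0.15×2) = 2.15
Population D: 1 + 2.15 = 3.15
Population E: 1 + 3.15 = 4.15
Population F: 1 + (0.32×2.15 + 0.54×2 + 0.14×3.15) = 3.209
Population G: 1 + 4.15 = 5.15
Population H: 1 + (0.17×3.209 + 0.83×2.15) = 3.33003

5.15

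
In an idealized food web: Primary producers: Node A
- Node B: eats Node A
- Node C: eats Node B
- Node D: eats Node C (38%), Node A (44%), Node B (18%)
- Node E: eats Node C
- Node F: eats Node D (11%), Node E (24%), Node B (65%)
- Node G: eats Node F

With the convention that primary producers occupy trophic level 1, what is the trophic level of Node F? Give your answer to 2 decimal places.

Node B: 1 + 1 = 2
Node C: 1 + 2 = 3
Node D: 1 + (0.38×3 + 0.44×1 + 0.18×2) = 2.94
Node E: 1 + 3 = 4
Node F: 1 + (0.11×2.94 + 0.24×4 + 0.65×2) = 3.5834
Node G: 1 + 3.5834 = 4.5834

3.58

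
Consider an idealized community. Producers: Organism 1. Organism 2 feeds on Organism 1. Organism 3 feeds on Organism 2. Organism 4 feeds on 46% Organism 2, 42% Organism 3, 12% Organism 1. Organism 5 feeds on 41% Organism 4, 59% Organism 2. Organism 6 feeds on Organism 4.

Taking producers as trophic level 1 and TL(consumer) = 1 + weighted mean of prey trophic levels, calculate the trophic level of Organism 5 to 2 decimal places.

3.53

Organism 2: 1 + 1 = 2
Organism 3: 1 + 2 = 3
Organism 4: 1 + (0.46×2 + 0.42×3 + 0.12×1) = 3.3
Organism 5: 1 + (0.41×3.3 + 0.59×2) = 3.533
Organism 6: 1 + 3.3 = 4.3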